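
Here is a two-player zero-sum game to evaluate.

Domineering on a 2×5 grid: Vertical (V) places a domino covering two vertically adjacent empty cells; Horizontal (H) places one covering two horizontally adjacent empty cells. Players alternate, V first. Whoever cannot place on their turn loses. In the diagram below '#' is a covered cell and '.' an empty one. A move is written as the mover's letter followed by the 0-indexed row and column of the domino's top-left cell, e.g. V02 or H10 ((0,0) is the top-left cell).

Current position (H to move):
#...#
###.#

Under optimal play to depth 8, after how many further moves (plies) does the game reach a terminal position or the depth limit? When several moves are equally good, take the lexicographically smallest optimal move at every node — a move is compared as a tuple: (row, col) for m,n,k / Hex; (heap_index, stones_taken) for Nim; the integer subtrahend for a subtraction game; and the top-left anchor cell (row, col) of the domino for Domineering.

PV length from [#...#/###.#]: 1 ply

p1 H@[#...#/###.#]: H01[###.#/###.#]-1 H02[#.###/###.#]+1*
p2 V@[#.###/###.#] terminal -1; root [#...#/###.#] d8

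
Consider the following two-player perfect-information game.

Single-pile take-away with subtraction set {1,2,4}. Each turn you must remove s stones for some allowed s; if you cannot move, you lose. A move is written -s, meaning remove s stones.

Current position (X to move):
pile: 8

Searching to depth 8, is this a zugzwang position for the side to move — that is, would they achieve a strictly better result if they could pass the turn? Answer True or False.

zugzwang(8, X) = False

ply 1, X at 8 | -1=-1→7; -2=+1→6*; -4=-1→4
ply 2, O at 6 | -1=-1→5*; -2=-1→4; -4=-1→2
ply 3, X at 5 | -1=-1→4; -2=+1→3*; -4=-1→1
ply 4, O at 3 | -1=-1→2*; -2=-1→1
ply 5, X at 2 | -1=-1→1; -2=+1→0*
ply 6: 0 is terminal -1 (O); from 8 depth 8
pass branch (O moves first from the same position):
  | ply 1, O at 8 | -1=-1→7; -2=+1→6*; -4=-1→4
  | ply 2, X at 6 | -1=-1→5*; -2=-1→4; -4=-1→2
  | ply 3, O at 5 | -1=-1→4; -2=+1→3*; -4=-1→1
  | ply 4, X at 3 | -1=-1→2*; -2=-1→1
  | ply 5, O at 2 | -1=-1→1; -2=+1→0*
  | ply 6: 0 is terminal -1 (X); from 8 depth 8
X moving scores +1; X passing scores -1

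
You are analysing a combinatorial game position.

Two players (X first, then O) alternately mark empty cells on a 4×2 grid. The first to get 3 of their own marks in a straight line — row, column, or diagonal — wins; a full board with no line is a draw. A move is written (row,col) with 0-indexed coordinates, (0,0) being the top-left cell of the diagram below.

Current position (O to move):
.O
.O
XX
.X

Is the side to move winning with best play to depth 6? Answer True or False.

O winning at [.O/.O/XX/.X]: False

p1 O@[.O/.O/XX/.X]: (0,0)[OO/.O/XX/.X]+0* (1,0)[.O/OO/XX/.X]+0 (3,0)[.O/.O/XX/OX]+0
p2 X@[OO/.O/XX/.X]: (1,0)[OO/XO/XX/.X]+0* (3,0)[OO/.O/XX/XX]+0
p3 O@[OO/XO/XX/.X]: (3,0)[OO/XO/XX/OX]+0*
p4 X@[OO/XO/XX/OX] terminal +0; root [.O/.O/XX/.X] d6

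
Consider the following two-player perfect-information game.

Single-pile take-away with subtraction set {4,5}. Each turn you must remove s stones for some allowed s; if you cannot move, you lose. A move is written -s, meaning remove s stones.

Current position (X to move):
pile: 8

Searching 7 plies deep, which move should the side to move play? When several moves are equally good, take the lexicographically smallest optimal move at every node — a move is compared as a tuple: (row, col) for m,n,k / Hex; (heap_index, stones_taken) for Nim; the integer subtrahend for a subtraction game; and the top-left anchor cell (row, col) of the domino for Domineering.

X's best at [8]: -5

[8] X move#1: -4:-1/4, -5:+1/3*
[3] end (terminal -1, O#2); searched 8 to 7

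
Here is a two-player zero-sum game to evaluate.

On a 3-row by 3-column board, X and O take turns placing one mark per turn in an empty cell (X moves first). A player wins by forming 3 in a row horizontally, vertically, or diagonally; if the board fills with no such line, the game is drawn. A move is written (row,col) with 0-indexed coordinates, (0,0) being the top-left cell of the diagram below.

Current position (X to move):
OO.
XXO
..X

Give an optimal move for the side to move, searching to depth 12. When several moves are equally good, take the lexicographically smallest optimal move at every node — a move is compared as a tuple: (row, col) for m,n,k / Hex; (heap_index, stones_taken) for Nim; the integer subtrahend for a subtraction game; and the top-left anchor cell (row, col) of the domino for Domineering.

ply 1, X at OO./XXO/..X | (0,2)=+0→OOX/XXO/..X*; (2,0)=-1→OO./XXO/X.X; (2,1)=-1→OO./XXO/.XX
ply 2, O at OOX/XXO/..X | (2,0)=+0→OOX/XXO/O.X*; (2,1)=-1→OOX/XXO/.OX
ply 3, X at OOX/XXO/O.X | (2,1)=+0→OOX/XXO/OXX*
ply 4: OOX/XXO/OXX is terminal +0 (O); from OO./XXO/..X depth 12

X's best at [OO./XXO/..X]: (0,2)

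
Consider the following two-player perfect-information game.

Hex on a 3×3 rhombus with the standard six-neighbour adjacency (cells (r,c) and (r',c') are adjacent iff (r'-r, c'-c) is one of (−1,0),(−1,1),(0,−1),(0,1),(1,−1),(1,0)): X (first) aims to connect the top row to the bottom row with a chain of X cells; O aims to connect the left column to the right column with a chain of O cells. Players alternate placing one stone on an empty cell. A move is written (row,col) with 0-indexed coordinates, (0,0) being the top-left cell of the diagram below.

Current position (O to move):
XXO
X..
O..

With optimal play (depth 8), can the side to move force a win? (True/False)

O winning at [XXO/X../O..]: True

p1 O@[XXO/X../O..]: (1,1)[XXO/XO./O..]+1* (1,2)[XXO/X.O/O..]+1 (2,1)[XXO/X../OO.]+1 (2,2)[XXO/X../O.O]+1
p2 X@[XXO/XO./O..] terminal -1; root [XXO/X../O..] d8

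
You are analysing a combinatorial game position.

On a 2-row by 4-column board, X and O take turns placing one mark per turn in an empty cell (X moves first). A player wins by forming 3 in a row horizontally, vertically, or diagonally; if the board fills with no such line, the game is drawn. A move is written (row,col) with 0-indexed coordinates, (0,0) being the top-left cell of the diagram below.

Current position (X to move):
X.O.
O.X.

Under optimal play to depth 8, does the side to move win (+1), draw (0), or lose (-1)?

p1 X@[X.O./O.X.]: (0,1)[XXO./O.X.]+0* (0,3)[X.OX/O.X.]+0 (1,1)[X.O./OXX.]+0 (1,3)[X.O./O.XX]+0
p2 O@[XXO./O.X.]: (0,3)[XXOO/O.X.]+0* (1,1)[XXO./OOX.]+0 (1,3)[XXO./O.XO]+0
p3 X@[XXOO/O.X.]: (1,1)[XXOO/OXX.]+0* (1,3)[XXOO/O.XX]+0
p4 O@[XXOO/OXX.]: (1,3)[XXOO/OXXO]+0*
p5 X@[XXOO/OXXO] terminal +0; root [X.O./O.X.] d8

value(X.O./O.X., X) = 0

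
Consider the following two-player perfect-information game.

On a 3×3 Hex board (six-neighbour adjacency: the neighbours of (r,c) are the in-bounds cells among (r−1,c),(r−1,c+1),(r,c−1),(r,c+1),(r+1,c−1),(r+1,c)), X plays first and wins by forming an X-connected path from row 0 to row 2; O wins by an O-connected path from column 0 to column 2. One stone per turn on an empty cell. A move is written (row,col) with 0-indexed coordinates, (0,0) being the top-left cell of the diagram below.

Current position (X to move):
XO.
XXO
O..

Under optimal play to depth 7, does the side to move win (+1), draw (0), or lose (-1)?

[XO./XXO/O..] X move#1: (0,2):-1/XOX/XXO/O.., (2,1):+1/XO./XXO/OX.*, (2,2):-1/XO./XXO/O.X
[XO./XXO/OX.] end (terminal -1, O#2); searched XO./XXO/O.. to 7

value(XO./XXO/O.., X) = +1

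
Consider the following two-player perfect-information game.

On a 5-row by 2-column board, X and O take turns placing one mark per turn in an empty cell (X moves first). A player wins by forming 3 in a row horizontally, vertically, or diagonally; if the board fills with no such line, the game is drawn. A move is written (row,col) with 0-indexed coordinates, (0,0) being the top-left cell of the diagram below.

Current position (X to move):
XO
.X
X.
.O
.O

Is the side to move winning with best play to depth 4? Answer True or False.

X winning at [XO/.X/X./.O/.O]: True

ply 1, X at XO/.X/X./.O/.O | (1,0)=+1→XO/XX/X./.O/.O*; (2,1)=+0→XO/.X/XX/.O/.O; (3,0)=-1→XO/.X/X./XO/.O; (4,0)=-1→XO/.X/X./.O/XO
ply 2: XO/XX/X./.O/.O is terminal -1 (O); from XO/.X/X./.O/.O depth 4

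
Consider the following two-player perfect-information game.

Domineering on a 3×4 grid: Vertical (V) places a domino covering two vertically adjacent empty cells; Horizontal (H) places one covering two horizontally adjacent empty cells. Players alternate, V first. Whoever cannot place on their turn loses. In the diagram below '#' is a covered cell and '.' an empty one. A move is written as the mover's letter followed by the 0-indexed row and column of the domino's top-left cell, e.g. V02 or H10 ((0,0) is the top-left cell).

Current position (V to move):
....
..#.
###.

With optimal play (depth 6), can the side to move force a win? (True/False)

V winning at [..../..#./###.]: True

ply 1, V at ..../..#./###. | V00=+1→#.../#.#./###.*; V01=+1→.#../.##./###.; V03=-1→...#/..##/###.; V13=-1→..../..##/####
ply 2, H at #.../#.#./###. | H01=-1→###./#.#./###.*; H02=-1→#.##/#.#./###.
ply 3, V at ###./#.#./###. | V03=+1→####/#.##/###.*; V13=+1→###./#.##/####
ply 4: ####/#.##/###. is terminal -1 (H); from ..../..#./###. depth 6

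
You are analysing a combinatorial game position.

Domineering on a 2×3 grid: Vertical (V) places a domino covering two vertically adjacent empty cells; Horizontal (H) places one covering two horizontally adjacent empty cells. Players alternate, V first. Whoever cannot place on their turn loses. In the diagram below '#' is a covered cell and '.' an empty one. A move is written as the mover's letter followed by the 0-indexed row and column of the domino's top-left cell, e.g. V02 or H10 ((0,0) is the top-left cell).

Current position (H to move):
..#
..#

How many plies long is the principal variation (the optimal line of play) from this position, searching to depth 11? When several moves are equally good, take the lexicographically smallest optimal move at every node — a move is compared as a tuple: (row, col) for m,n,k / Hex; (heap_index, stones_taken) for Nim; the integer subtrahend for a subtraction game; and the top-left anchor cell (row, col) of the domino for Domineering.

PV length from [..#/..#]: 1 ply

[..#/..#] H move#1: H00:+1/###/..#*, H10:+1/..#/###
[###/..#] end (terminal -1, V#2); searched ..#/..# to 11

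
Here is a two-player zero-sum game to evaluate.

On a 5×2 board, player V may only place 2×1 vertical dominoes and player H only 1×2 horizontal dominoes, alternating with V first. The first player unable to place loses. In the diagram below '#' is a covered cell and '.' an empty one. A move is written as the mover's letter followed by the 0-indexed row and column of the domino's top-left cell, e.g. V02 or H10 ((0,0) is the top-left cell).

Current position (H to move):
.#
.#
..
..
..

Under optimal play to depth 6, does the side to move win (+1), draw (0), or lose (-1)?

p1 H@[.#/.#/../../..]: H20[.#/.#/##/../..]-1 H30[.#/.#/../##/..]+1* H40[.#/.#/../../##]-1
p2 V@[.#/.#/../##/..]: V00[##/##/../##/..]-1* V10[.#/##/#./##/..]-1
p3 H@[##/##/../##/..]: H20[##/##/##/##/..]+1* H40[##/##/../##/##]+1
p4 V@[##/##/##/##/..] terminal -1; root [.#/.#/../../..] d6

value(.#/.#/../../.., H) = +1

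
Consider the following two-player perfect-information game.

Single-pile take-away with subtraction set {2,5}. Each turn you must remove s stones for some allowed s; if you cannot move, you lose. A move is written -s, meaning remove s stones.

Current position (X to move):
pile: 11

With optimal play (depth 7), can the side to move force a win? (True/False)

X winning at [11]: False

p1 X@[11]: -2[9]-1* -5[6]-1
p2 O@[9]: -2[7]+1* -5[4]+1
p3 X@[7]: -2[5]-1* -5[2]-1
p4 O@[5]: -2[3]-1 -5[0]+1*
p5 X@[0] terminal -1; root [11] d7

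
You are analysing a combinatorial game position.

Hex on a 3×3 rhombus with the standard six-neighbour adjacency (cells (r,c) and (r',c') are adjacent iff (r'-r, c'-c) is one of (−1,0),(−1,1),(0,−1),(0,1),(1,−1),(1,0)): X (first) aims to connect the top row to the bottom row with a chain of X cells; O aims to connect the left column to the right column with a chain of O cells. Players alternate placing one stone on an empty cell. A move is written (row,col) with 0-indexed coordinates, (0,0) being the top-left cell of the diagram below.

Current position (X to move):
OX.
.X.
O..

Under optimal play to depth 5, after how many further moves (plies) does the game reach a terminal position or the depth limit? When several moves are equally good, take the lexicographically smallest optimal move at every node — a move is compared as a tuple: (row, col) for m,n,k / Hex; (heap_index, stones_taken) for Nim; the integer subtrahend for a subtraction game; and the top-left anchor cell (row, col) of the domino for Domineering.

PV length from [OX./.X./O..]: 5 plies

ply 1, X at OX./.X./O.. | (0,2)=-1→OXX/.X./O..; (1,0)=-1→OX./XX./O..; (1,2)=+1→OX./.XX/O..*; (2,1)=+1→OX./.X./OX.; (2,2)=+1→OX./.X./O.X
ply 2, O at OX./.XX/O.. | (0,2)=-1→OXO/.XX/O..*; (1,0)=-1→OX./OXX/O..; (2,1)=-1→OX./.XX/OO.; (2,2)=-1→OX./.XX/O.O
ply 3, X at OXO/.XX/O.. | (1,0)=+1→OXO/XXX/O..*; (2,1)=+1→OXO/.XX/OX.; (2,2)=+1→OXO/.XX/O.X
ply 4, O at OXO/XXX/O.. | (2,1)=-1→OXO/XXX/OO.*; (2,2)=-1→OXO/XXX/O.O
ply 5, X at OXO/XXX/OO. | (2,2)=+1→OXO/XXX/OOX*
ply 6: OXO/XXX/OOX is terminal -1 (O); from OX./.X./O.. depth 5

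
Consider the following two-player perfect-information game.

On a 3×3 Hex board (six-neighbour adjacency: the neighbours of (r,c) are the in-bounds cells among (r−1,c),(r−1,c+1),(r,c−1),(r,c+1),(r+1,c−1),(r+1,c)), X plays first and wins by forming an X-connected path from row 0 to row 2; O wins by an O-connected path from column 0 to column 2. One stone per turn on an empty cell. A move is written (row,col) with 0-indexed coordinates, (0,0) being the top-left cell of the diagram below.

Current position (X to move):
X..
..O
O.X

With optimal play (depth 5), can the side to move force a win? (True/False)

[X../..O/O.X] X move#1: (0,1):-1/XX./..O/O.X*, (0,2):-1/X.X/..O/O.X, (1,0):-1/X../X.O/O.X, (1,1):-1/X../.XO/O.X, (2,1):-1/X../..O/OXX
[XX./..O/O.X] O move#2: (0,2):+1/XXO/..O/O.X*, (1,0):+1/XX./O.O/O.X, (1,1):+1/XX./.OO/O.X, (2,1):+1/XX./..O/OOX
[XXO/..O/O.X] X move#3: (1,0):-1/XXO/X.O/O.X*, (1,1):-1/XXO/.XO/O.X, (2,1):-1/XXO/..O/OXX
[XXO/X.O/O.X] O move#4: (1,1):+1/XXO/XOO/O.X*, (2,1):+1/XXO/X.O/OOX
[XXO/XOO/O.X] end (terminal -1, X#5); searched X../..O/O.X to 5

X winning at [X../..O/O.X]: False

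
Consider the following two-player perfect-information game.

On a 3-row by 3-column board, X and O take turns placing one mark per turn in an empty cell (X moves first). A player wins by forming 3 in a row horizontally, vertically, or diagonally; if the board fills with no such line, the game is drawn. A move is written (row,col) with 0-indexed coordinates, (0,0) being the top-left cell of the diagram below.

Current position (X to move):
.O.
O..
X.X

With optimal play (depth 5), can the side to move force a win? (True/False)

[.O./O../X.X] X move#1: (0,0):+1/XO./O../X.X*, (0,2):+1/.OX/O../X.X, (1,1):+1/.O./OX./X.X, (1,2):+1/.O./O.X/X.X, (2,1):+1/.O./O../XXX
[XO./O../X.X] O move#2: (0,2):-1/XOO/O../X.X*, (1,1):-1/XO./OO./X.X, (1,2):-1/XO./O.O/X.X, (2,1):-1/XO./O../XOX
[XOO/O../X.X] X move#3: (1,1):+1/XOO/OX./X.X*, (1,2):+1/XOO/O.X/X.X, (2,1):+1/XOO/O../XXX
[XOO/OX./X.X] end (terminal -1, O#4); searched .O./O../X.X to 5

X winning at [.O./O../X.X]: True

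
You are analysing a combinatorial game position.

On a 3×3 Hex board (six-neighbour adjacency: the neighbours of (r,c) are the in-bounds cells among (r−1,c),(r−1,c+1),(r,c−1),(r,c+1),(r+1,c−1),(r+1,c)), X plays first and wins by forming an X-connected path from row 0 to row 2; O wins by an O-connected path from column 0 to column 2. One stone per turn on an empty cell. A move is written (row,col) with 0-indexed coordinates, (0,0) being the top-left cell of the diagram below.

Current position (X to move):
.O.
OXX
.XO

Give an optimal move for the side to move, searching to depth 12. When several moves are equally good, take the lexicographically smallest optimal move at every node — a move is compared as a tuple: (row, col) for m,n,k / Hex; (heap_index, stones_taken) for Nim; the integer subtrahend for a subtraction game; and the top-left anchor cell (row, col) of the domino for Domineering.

X's best at [.O./OXX/.XO]: (0,2)

[.O./OXX/.XO] X move#1: (0,0):-1/XO./OXX/.XO, (0,2):+1/.OX/OXX/.XO*, (2,0):-1/.O./OXX/XXO
[.OX/OXX/.XO] end (terminal -1, O#2); searched .O./OXX/.XO to 12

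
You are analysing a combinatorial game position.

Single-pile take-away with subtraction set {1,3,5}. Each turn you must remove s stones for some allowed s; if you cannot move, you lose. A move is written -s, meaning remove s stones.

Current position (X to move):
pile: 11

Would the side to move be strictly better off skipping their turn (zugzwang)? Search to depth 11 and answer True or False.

ply 1, X at 11 | -1=+1→10*; -3=+1→8; -5=+1→6
ply 2, O at 10 | -1=-1→9*; -3=-1→7; -5=-1→5
ply 3, X at 9 | -1=+1→8*; -3=+1→6; -5=+1→4
ply 4, O at 8 | -1=-1→7*; -3=-1→5; -5=-1→3
ply 5, X at 7 | -1=+1→6*; -3=+1→4; -5=+1→2
ply 6, O at 6 | -1=-1→5*; -3=-1→3; -5=-1→1
ply 7, X at 5 | -1=+1→4*; -3=+1→2; -5=+1→0
ply 8, O at 4 | -1=-1→3*; -3=-1→1
ply 9, X at 3 | -1=+1→2*; -3=+1→0
ply 10, O at 2 | -1=-1→1*
ply 11, X at 1 | -1=+1→0*
ply 12: 0 is terminal -1 (O); from 11 depth 11
pass branch (O moves first from the same position):
  | ply 1, O at 11 | -1=+1→10*; -3=+1→8; -5=+1→6
  | ply 2, X at 10 | -1=-1→9*; -3=-1→7; -5=-1→5
  | ply 3, O at 9 | -1=+1→8*; -3=+1→6; -5=+1→4
  | ply 4, X at 8 | -1=-1→7*; -3=-1→5; -5=-1→3
  | ply 5, O at 7 | -1=+1→6*; -3=+1→4; -5=+1→2
  | ply 6, X at 6 | -1=-1→5*; -3=-1→3; -5=-1→1
  | ply 7, O at 5 | -1=+1→4*; -3=+1→2; -5=+1→0
  | ply 8, X at 4 | -1=-1→3*; -3=-1→1
  | ply 9, O at 3 | -1=+1→2*; -3=+1→0
  | ply 10, X at 2 | -1=-1→1*
  | ply 11, O at 1 | -1=+1→0*
  | ply 12: 0 is terminal -1 (X); from 11 depth 11
X moving scores +1; X passing scores -1

zugzwang(11, X) = False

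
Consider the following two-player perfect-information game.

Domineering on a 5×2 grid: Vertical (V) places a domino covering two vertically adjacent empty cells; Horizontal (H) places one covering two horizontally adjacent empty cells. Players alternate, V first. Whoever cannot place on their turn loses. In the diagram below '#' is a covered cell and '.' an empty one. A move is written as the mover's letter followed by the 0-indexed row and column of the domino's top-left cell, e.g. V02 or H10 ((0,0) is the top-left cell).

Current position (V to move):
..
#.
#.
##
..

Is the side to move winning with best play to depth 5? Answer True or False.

V winning at [../#./#./##/..]: False

[../#./#./##/..] V move#1: V01:-1/.#/##/#./##/..*, V11:-1/../##/##/##/..
[.#/##/#./##/..] H move#2: H40:+1/.#/##/#./##/##*
[.#/##/#./##/##] end (terminal -1, V#3); searched ../#./#./##/.. to 5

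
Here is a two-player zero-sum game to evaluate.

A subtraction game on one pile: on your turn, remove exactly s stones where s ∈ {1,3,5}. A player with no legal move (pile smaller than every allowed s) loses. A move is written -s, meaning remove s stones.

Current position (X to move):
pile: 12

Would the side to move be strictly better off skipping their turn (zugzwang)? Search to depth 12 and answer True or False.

zugzwang(12, X) = True

ply 1, X at 12 | -1=-1→11*; -3=-1→9; -5=-1→7
ply 2, O at 11 | -1=+1→10*; -3=+1→8; -5=+1→6
ply 3, X at 10 | -1=-1→9*; -3=-1→7; -5=-1→5
ply 4, O at 9 | -1=+1→8*; -3=+1→6; -5=+1→4
ply 5, X at 8 | -1=-1→7*; -3=-1→5; -5=-1→3
ply 6, O at 7 | -1=+1→6*; -3=+1→4; -5=+1→2
ply 7, X at 6 | -1=-1→5*; -3=-1→3; -5=-1→1
ply 8, O at 5 | -1=+1→4*; -3=+1→2; -5=+1→0
ply 9, X at 4 | -1=-1→3*; -3=-1→1
ply 10, O at 3 | -1=+1→2*; -3=+1→0
ply 11, X at 2 | -1=-1→1*
ply 12, O at 1 | -1=+1→0*
ply 13: 0 is terminal -1 (X); from 12 depth 12
suppose X passes — search the same position with O to move:
pass> ply 1, O at 12 | -1=-1→11*; -3=-1→9; -5=-1→7
pass> ply 2, X at 11 | -1=+1→10*; -3=+1→8; -5=+1→6
pass> ply 3, O at 10 | -1=-1→9*; -3=-1→7; -5=-1→5
pass> ply 4, X at 9 | -1=+1→8*; -3=+1→6; -5=+1→4
pass> ply 5, O at 8 | -1=-1→7*; -3=-1→5; -5=-1→3
pass> ply 6, X at 7 | -1=+1→6*; -3=+1→4; -5=+1→2
pass> ply 7, O at 6 | -1=-1→5*; -3=-1→3; -5=-1→1
pass> ply 8, X at 5 | -1=+1→4*; -3=+1→2; -5=+1→0
pass> ply 9, O at 4 | -1=-1→3*; -3=-1→1
pass> ply 10, X at 3 | -1=+1→2*; -3=+1→0
pass> ply 11, O at 2 | -1=-1→1*
pass> ply 12, X at 1 | -1=+1→0*
pass> ply 13: 0 is terminal -1 (O); from 12 depth 12
for X: play -1, pass +1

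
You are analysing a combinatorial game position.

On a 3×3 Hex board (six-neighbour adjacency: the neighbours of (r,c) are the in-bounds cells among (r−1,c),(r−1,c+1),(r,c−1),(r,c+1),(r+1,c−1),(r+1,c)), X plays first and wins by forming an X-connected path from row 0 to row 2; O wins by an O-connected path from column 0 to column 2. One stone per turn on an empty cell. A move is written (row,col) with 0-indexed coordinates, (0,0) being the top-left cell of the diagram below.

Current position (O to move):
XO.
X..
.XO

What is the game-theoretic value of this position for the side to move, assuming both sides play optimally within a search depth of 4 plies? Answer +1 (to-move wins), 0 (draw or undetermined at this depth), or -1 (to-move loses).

[XO./X../.XO] O move#1: (0,2):-1/XOO/X../.XO*, (1,1):-1/XO./XO./.XO, (1,2):-1/XO./X.O/.XO, (2,0):-1/XO./X../OXO
[XOO/X../.XO] X move#2: (1,1):+1/XOO/XX./.XO*, (1,2):+1/XOO/X.X/.XO, (2,0):+1/XOO/X../XXO
[XOO/XX./.XO] end (terminal -1, O#3); searched XO./X../.XO to 4

value(XO./X../.XO, O) = -1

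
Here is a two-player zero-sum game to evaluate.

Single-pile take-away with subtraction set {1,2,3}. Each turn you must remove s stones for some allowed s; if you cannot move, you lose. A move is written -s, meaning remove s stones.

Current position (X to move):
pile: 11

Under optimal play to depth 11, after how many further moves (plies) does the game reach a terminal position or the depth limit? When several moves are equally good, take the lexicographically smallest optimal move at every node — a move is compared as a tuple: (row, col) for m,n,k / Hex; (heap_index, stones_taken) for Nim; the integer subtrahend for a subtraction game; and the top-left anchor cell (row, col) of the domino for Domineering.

ply 1, X at 11 | -1=-1→10; -2=-1→9; -3=+1→8*
ply 2, O at 8 | -1=-1→7*; -2=-1→6; -3=-1→5
ply 3, X at 7 | -1=-1→6; -2=-1→5; -3=+1→4*
ply 4, O at 4 | -1=-1→3*; -2=-1→2; -3=-1→1
ply 5, X at 3 | -1=-1→2; -2=-1→1; -3=+1→0*
ply 6: 0 is terminal -1 (O); from 11 depth 11

PV length from [11]: 5 plies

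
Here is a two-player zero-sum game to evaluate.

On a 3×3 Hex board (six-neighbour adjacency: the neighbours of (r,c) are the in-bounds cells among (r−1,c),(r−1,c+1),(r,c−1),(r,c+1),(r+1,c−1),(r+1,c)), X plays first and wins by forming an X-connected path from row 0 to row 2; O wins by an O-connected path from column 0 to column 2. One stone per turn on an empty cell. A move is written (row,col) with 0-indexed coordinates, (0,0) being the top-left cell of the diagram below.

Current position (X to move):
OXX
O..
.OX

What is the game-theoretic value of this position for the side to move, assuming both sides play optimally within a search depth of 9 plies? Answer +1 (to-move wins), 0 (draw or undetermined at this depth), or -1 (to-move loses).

[OXX/O../.OX] X move#1: (1,1):+1/OXX/OX./.OX*, (1,2):+1/OXX/O.X/.OX, (2,0):+1/OXX/O../XOX
[OXX/OX./.OX] O move#2: (1,2):-1/OXX/OXO/.OX*, (2,0):-1/OXX/OX./OOX
[OXX/OXO/.OX] X move#3: (2,0):+1/OXX/OXO/XOX*
[OXX/OXO/XOX] end (terminal -1, O#4); searched OXX/O../.OX to 9

value(OXX/O../.OX, X) = +1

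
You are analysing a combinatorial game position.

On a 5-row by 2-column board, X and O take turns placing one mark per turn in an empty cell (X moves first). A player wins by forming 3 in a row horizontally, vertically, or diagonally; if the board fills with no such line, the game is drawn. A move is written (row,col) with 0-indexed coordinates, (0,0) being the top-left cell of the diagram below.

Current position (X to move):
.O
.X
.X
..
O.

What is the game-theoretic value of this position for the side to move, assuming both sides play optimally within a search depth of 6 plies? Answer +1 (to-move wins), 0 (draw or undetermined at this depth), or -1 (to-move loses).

value(.O/.X/.X/../O., X) = +1

p1 X@[.O/.X/.X/../O.]: (0,0)[XO/.X/.X/../O.]+0 (1,0)[.O/XX/.X/../O.]+1* (2,0)[.O/.X/XX/../O.]+1 (3,0)[.O/.X/.X/X./O.]+0 (3,1)[.O/.X/.X/.X/O.]+1 (4,1)[.O/.X/.X/../OX]+0
p2 O@[.O/XX/.X/../O.]: (0,0)[OO/XX/.X/../O.]-1* (2,0)[.O/XX/OX/../O.]-1 (3,0)[.O/XX/.X/O./O.]-1 (3,1)[.O/XX/.X/.O/O.]-1 (4,1)[.O/XX/.X/../OO]-1
p3 X@[OO/XX/.X/../O.]: (2,0)[OO/XX/XX/../O.]+1* (3,0)[OO/XX/.X/X./O.]+1 (3,1)[OO/XX/.X/.X/O.]+1 (4,1)[OO/XX/.X/../OX]+0
p4 O@[OO/XX/XX/../O.]: (3,0)[OO/XX/XX/O./O.]-1* (3,1)[OO/XX/XX/.O/O.]-1 (4,1)[OO/XX/XX/../OO]-1
p5 X@[OO/XX/XX/O./O.]: (3,1)[OO/XX/XX/OX/O.]+1* (4,1)[OO/XX/XX/O./OX]+0
p6 O@[OO/XX/XX/OX/O.] terminal -1; root [.O/.X/.X/../O.] d6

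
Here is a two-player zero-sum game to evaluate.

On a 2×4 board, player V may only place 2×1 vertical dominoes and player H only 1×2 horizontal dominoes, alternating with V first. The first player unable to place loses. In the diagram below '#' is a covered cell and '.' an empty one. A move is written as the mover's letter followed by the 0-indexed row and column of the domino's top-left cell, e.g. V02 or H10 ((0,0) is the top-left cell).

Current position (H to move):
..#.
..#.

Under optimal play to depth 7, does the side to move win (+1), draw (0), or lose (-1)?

value(..#./..#., H) = +1

p1 H@[..#./..#.]: H00[###./..#.]+1* H10[..#./###.]+1
p2 V@[###./..#.]: V03[####/..##]-1*
p3 H@[####/..##]: H10[####/####]+1*
p4 V@[####/####] terminal -1; root [..#./..#.] d7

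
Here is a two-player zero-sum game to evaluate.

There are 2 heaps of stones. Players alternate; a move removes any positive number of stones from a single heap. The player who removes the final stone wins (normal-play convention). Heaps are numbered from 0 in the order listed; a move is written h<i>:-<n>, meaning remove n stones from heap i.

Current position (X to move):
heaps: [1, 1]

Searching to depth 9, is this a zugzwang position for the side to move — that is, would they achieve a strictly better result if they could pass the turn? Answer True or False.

zugzwang((1,1), X) = True

ply 1, X at (1,1) | h0:-1=-1→(0,1)*; h1:-1=-1→(1,0)
ply 2, O at (0,1) | h1:-1=+1→(0,0)*
ply 3: (0,0) is terminal -1 (X); from (1,1) depth 9
suppose X passes — search the same position with O to move:
pass> ply 1, O at (1,1) | h0:-1=-1→(0,1)*; h1:-1=-1→(1,0)
pass> ply 2, X at (0,1) | h1:-1=+1→(0,0)*
pass> ply 3: (0,0) is terminal -1 (O); from (1,1) depth 9
for X: play -1, pass +1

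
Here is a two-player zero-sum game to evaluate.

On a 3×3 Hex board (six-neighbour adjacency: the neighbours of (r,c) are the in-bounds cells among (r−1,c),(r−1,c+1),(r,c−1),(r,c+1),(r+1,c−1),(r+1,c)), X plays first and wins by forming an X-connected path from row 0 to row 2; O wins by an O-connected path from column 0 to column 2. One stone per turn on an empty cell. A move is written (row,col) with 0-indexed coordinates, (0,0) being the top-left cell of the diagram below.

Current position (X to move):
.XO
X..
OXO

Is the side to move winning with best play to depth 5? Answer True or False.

p1 X@[.XO/X../OXO]: (0,0)[XXO/X../OXO]-1 (1,1)[.XO/XX./OXO]+1* (1,2)[.XO/X.X/OXO]-1
p2 O@[.XO/XX./OXO] terminal -1; root [.XO/X../OXO] d5

X winning at [.XO/X../OXO]: True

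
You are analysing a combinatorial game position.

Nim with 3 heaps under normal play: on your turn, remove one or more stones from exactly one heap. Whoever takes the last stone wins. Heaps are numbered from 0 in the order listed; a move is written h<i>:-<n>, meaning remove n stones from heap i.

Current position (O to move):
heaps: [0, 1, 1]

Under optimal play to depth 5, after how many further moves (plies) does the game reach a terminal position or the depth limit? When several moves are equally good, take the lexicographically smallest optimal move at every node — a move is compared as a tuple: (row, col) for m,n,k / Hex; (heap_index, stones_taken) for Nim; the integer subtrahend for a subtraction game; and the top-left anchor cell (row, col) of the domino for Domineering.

ply 1, O at (0,1,1) | h1:-1=-1→(0,0,1)*; h2:-1=-1→(0,1,0)
ply 2, X at (0,0,1) | h2:-1=+1→(0,0,0)*
ply 3: (0,0,0) is terminal -1 (O); from (0,1,1) depth 5

PV length from [(0,1,1)]: 2 plies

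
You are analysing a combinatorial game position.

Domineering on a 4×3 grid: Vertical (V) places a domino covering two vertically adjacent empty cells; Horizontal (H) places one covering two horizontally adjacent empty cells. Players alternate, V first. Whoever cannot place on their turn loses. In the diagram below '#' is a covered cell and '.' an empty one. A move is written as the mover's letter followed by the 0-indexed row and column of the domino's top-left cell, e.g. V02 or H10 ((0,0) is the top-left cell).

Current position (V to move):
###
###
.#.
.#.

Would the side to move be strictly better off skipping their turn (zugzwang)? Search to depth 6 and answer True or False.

zugzwang(###/###/.#./.#., V) = False

[###/###/.#./.#.] V move#1: V20:+1/###/###/##./##.*, V22:+1/###/###/.##/.##
[###/###/##./##.] end (terminal -1, H#2); searched ###/###/.#./.#. to 6
suppose V passes — search the same position with H to move:
pass> [###/###/.#./.#.] end (terminal -1, H#1); searched ###/###/.#./.#. to 6
for V: play +1, pass +1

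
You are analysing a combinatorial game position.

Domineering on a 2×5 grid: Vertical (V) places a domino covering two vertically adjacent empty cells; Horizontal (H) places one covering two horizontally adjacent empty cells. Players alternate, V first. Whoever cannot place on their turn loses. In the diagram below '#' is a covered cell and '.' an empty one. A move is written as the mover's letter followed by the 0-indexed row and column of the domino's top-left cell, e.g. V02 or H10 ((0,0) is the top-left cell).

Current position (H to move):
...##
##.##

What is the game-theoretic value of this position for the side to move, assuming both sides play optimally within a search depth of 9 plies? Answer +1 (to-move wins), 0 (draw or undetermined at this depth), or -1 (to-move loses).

value(...##/##.##, H) = +1

[...##/##.##] H move#1: H00:-1/##.##/##.##, H01:+1/.####/##.##*
[.####/##.##] end (terminal -1, V#2); searched ...##/##.## to 9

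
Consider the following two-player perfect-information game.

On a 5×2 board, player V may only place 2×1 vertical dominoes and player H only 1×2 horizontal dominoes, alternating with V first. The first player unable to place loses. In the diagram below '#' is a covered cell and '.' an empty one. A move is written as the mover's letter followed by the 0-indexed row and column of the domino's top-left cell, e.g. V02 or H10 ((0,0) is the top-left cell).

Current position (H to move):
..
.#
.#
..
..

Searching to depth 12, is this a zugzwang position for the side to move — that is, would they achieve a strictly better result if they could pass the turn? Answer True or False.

ply 1, H at ../.#/.#/../.. | H00=-1→##/.#/.#/../..; H30=+1→../.#/.#/##/..*; H40=+1→../.#/.#/../##
ply 2, V at ../.#/.#/##/.. | V00=-1→#./##/.#/##/..*; V10=-1→../##/##/##/..
ply 3, H at #./##/.#/##/.. | H40=+1→#./##/.#/##/##*
ply 4: #./##/.#/##/## is terminal -1 (V); from ../.#/.#/../.. depth 12
if H skipped the turn, V would face:
~ ply 1, V at ../.#/.#/../.. | V00=-1→#./##/.#/../..; V10=-1→../##/##/../..; V20=+1→../.#/##/#./..*; V30=+1→../.#/.#/#./#.; V31=+1→../.#/.#/.#/.#
~ ply 2, H at ../.#/##/#./.. | H00=-1→##/.#/##/#./..*; H40=-1→../.#/##/#./##
~ ply 3, V at ##/.#/##/#./.. | V31=+1→##/.#/##/##/.#*
~ ply 4: ##/.#/##/##/.# is terminal -1 (H); from ../.#/.#/../.. depth 12
compare (H): move=+1 vs pass=-1

zugzwang(../.#/.#/../.., H) = False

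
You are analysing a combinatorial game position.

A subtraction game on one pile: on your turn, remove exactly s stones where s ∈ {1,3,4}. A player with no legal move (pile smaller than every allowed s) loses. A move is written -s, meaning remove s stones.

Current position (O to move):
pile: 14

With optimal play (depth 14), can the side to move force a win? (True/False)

O winning at [14]: False

[14] O move#1: -1:-1/13*, -3:-1/11, -4:-1/10
[13] X move#2: -1:-1/12, -3:-1/10, -4:+1/9*
[9] O move#3: -1:-1/8*, -3:-1/6, -4:-1/5
[8] X move#4: -1:+1/7*, -3:-1/5, -4:-1/4
[7] O move#5: -1:-1/6*, -3:-1/4, -4:-1/3
[6] X move#6: -1:-1/5, -3:-1/3, -4:+1/2*
[2] O move#7: -1:-1/1*
[1] X move#8: -1:+1/0*
[0] end (terminal -1, O#9); searched 14 to 14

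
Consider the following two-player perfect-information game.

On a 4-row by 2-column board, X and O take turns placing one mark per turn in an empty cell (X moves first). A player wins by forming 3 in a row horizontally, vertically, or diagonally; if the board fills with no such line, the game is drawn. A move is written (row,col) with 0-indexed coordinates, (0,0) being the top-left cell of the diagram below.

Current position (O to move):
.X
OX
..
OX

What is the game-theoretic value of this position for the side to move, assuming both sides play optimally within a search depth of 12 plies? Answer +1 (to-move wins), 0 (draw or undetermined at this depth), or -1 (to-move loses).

[.X/OX/../OX] O move#1: (0,0):-1/OX/OX/../OX, (2,0):+1/.X/OX/O./OX*, (2,1):+0/.X/OX/.O/OX
[.X/OX/O./OX] end (terminal -1, X#2); searched .X/OX/../OX to 12

value(.X/OX/../OX, O) = +1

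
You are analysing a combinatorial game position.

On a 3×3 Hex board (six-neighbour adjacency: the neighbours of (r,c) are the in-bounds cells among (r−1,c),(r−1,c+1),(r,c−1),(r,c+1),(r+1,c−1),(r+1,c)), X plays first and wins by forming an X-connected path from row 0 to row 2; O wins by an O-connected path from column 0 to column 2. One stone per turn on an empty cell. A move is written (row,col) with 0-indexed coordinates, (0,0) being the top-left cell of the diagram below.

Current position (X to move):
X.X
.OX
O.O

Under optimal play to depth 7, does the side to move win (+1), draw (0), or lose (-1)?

value(X.X/.OX/O.O, X) = +1

[X.X/.OX/O.O] X move#1: (0,1):-1/XXX/.OX/O.O, (1,0):-1/X.X/XOX/O.O, (2,1):+1/X.X/.OX/OXO*
[X.X/.OX/OXO] end (terminal -1, O#2); searched X.X/.OX/O.O to 7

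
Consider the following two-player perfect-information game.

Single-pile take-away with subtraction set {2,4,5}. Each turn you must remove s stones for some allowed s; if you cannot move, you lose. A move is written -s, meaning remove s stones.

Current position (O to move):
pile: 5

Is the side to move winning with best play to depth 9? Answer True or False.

p1 O@[5]: -2[3]-1 -4[1]+1* -5[0]+1
p2 X@[1] terminal -1; root [5] d9

O winning at [5]: True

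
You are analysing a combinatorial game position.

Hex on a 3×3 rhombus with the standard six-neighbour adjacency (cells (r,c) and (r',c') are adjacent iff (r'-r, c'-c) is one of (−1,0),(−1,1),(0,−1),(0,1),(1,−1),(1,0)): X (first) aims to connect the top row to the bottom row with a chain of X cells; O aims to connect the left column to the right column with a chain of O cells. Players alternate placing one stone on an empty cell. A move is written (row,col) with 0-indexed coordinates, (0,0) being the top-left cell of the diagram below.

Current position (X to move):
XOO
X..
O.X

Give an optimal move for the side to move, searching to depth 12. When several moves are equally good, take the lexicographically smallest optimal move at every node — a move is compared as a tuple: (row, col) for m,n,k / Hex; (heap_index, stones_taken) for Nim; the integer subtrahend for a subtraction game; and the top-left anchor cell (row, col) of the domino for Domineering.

[XOO/X../O.X] X move#1: (1,1):+1/XOO/XX./O.X*, (1,2):-1/XOO/X.X/O.X, (2,1):-1/XOO/X../OXX
[XOO/XX./O.X] O move#2: (1,2):-1/XOO/XXO/O.X*, (2,1):-1/XOO/XX./OOX
[XOO/XXO/O.X] X move#3: (2,1):+1/XOO/XXO/OXX*
[XOO/XXO/OXX] end (terminal -1, O#4); searched XOO/X../O.X to 12

X's best at [XOO/X../O.X]: (1,1)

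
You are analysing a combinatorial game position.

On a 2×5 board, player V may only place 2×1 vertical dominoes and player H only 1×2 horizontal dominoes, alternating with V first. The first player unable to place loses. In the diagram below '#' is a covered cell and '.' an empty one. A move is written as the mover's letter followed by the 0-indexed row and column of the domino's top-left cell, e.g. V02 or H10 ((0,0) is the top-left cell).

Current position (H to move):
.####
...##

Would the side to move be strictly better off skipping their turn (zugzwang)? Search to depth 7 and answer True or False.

zugzwang(.####/...##, H) = False

ply 1, H at .####/...## | H10=+1→.####/##.##*; H11=-1→.####/.####
ply 2: .####/##.## is terminal -1 (V); from .####/...## depth 7
if H skipped the turn, V would face:
~ ply 1, V at .####/...## | V00=-1→#####/#..##*
~ ply 2, H at #####/#..## | H11=+1→#####/#####*
~ ply 3: #####/##### is terminal -1 (V); from .####/...## depth 7
compare (H): move=+1 vs pass=+1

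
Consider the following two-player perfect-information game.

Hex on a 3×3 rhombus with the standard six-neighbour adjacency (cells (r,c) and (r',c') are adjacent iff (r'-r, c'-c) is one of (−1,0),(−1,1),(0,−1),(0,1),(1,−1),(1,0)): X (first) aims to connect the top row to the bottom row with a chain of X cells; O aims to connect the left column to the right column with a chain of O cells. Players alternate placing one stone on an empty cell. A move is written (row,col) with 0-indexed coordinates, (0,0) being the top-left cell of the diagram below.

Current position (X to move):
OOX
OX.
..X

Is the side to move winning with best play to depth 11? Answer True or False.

[OOX/OX./..X] X move#1: (1,2):+1/OOX/OXX/..X*, (2,0):+1/OOX/OX./X.X, (2,1):+1/OOX/OX./.XX
[OOX/OXX/..X] end (terminal -1, O#2); searched OOX/OX./..X to 11

X winning at [OOX/OX./..X]: True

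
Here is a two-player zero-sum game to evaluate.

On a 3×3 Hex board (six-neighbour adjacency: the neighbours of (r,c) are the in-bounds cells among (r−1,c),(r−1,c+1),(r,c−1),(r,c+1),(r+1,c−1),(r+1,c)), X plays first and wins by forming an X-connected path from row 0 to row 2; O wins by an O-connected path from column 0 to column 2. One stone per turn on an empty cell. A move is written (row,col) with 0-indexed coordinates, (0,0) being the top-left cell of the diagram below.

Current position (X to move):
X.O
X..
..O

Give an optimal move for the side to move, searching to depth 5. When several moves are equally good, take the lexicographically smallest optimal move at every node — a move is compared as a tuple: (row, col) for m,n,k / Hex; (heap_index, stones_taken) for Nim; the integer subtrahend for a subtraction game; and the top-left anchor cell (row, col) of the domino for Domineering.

ply 1, X at X.O/X../..O | (0,1)=-1→XXO/X../..O; (1,1)=+1→X.O/XX./..O*; (1,2)=-1→X.O/X.X/..O; (2,0)=+1→X.O/X../X.O; (2,1)=+1→X.O/X../.XO
ply 2, O at X.O/XX./..O | (0,1)=-1→XOO/XX./..O*; (1,2)=-1→X.O/XXO/..O; (2,0)=-1→X.O/XX./O.O; (2,1)=-1→X.O/XX./.OO
ply 3, X at XOO/XX./..O | (1,2)=+1→XOO/XXX/..O*; (2,0)=+1→XOO/XX./X.O; (2,1)=+1→XOO/XX./.XO
ply 4, O at XOO/XXX/..O | (2,0)=-1→XOO/XXX/O.O*; (2,1)=-1→XOO/XXX/.OO
ply 5, X at XOO/XXX/O.O | (2,1)=+1→XOO/XXX/OXO*
ply 6: XOO/XXX/OXO is terminal -1 (O); from X.O/X../..O depth 5

X's best at [X.O/X../..O]: (1,1)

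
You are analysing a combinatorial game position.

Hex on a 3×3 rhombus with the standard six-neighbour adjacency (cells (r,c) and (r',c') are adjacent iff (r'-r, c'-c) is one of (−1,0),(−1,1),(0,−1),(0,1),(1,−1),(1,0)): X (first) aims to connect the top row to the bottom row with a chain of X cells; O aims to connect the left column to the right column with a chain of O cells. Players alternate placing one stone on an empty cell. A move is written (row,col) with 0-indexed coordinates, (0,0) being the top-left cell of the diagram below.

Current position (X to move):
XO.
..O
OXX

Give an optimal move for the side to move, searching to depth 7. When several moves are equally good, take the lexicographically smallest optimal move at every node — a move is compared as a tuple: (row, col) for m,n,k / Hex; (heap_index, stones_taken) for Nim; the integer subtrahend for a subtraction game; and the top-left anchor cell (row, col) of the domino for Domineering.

[XO./..O/OXX] X move#1: (0,2):-1/XOX/..O/OXX, (1,0):-1/XO./X.O/OXX, (1,1):+1/XO./.XO/OXX*
[XO./.XO/OXX] O move#2: (0,2):-1/XOO/.XO/OXX*, (1,0):-1/XO./OXO/OXX
[XOO/.XO/OXX] X move#3: (1,0):+1/XOO/XXO/OXX*
[XOO/XXO/OXX] end (terminal -1, O#4); searched XO./..O/OXX to 7

X's best at [XO./..O/OXX]: (1,1)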